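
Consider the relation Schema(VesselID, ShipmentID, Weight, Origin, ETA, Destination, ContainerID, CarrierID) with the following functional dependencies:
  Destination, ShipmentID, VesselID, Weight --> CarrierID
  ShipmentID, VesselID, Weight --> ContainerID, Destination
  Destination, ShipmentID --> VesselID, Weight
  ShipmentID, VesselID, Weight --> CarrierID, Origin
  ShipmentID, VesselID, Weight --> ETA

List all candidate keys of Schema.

{ShipmentID} never appears on the right of any FD, so every key must include it.
{Destination, ShipmentID}⁺ = {CarrierID, ContainerID, Destination, ETA, Origin, ShipmentID, VesselID, Weight} — all of the relation — so {Destination, ShipmentID} is a candidate key.
{ShipmentID, VesselID, Weight}⁺ = {CarrierID, ContainerID, Destination, ETA, Origin, ShipmentID, VesselID, Weight} — all of the relation — so {ShipmentID, VesselID, Weight} is a candidate key.
Any other superkey properly contains one of these, so there are no further candidate keys.

{Destination, ShipmentID}, {ShipmentID, VesselID, Weight}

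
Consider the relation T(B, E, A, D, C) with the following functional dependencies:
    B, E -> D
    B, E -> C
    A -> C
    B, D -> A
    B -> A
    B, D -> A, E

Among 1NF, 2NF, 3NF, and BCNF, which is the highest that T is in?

Candidate keys: {B, D}, {B, E}. Prime attributes: {B, D, E}.
For A -> C we have {A}⁺ = {A, C}; {A} is not a superkey, so BCNF fails.
Because {C} is non-prime and the left side of A -> C is not a superkey, the relation is not in 3NF.
Since {B} ⊂ {B, D} and {B}⁺ ⊇ {A, C} with {A, C} non-prime, there is a partial dependency; 2NF fails.

1NF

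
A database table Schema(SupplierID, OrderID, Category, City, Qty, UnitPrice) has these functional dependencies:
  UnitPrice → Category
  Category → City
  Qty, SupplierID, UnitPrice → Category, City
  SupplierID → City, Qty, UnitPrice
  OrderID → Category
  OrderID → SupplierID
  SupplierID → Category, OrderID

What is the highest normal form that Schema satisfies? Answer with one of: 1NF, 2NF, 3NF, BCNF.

2NF

Candidate keys: {OrderID}, {SupplierID}. Prime attributes: {OrderID, SupplierID}.
UnitPrice → Category: {UnitPrice}⁺ = {Category, City, UnitPrice}, which is not all of the attributes, so the left side is not a superkey — BCNF is violated.
UnitPrice → Category has non-prime {Category} on the right and a non-superkey on the left, so 3NF fails.
Every candidate key is a single attribute, so no partial dependency is possible; 2NF holds.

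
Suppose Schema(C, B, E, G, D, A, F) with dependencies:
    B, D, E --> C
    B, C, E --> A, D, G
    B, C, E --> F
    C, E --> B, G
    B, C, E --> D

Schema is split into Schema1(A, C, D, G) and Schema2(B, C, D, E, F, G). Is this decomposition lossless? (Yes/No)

Common attributes: {C, D, G}; their closure is {C, D, G}.
Neither Schema1 nor Schema2 is contained in that closure, so the decomposition is lossy.

No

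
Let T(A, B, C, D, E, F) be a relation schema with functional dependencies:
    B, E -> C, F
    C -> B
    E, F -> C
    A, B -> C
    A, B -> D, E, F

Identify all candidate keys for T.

{A, B}, {A, C}, {A, E, F}

No FD produces {A}, so it must be in every candidate key.
{A, B} is a candidate key since {A, B}⁺ = {A, B, C, D, E, F} covers every attribute.
{A, C} is a candidate key since {A, C}⁺ = {A, B, C, D, E, F} covers every attribute.
{A, E, F} is a candidate key since {A, E, F}⁺ = {A, B, C, D, E, F} covers every attribute.
These are minimal and exhaustive — every other superkey contains one of them.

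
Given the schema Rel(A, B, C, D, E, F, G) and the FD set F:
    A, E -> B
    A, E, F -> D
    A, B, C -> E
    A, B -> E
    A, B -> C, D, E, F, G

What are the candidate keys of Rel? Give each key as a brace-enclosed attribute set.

No FD produces {A}, so it must be in every candidate key.
{A, B}⁺ = {A, B, C, D, E, F, G} — all of the relation — so {A, B} is a candidate key.
{A, E}⁺ = {A, B, C, D, E, F, G} — all of the relation — so {A, E} is a candidate key.
Any other superkey properly contains one of these, so there are no further candidate keys.

{A, B}, {A, E}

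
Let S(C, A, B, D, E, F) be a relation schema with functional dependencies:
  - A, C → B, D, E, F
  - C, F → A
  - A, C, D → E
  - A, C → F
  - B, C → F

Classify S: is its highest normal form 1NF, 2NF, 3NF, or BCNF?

Candidate keys: {A, C}, {B, C}, {C, F}. Prime attributes: {A, B, C, F}.
Every FD has a superkey on the left, so the relation is in BCNF.

BCNF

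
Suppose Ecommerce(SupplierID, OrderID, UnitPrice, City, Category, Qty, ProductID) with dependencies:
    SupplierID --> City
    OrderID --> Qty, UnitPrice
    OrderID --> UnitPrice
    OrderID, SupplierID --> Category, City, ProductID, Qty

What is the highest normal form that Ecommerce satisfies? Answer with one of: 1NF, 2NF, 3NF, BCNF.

1NF

Candidate key: {OrderID, SupplierID}. Prime attributes: {OrderID, SupplierID}.
SupplierID --> City: {SupplierID}⁺ = {City, SupplierID}, which is not all of the attributes, so the left side is not a superkey — BCNF is violated.
Because {City} is non-prime and the left side of SupplierID --> City is not a superkey, the relation is not in 3NF.
{OrderID} is a proper subset of the key {OrderID, SupplierID}, and {OrderID}⁺ contains the non-prime attributes {Qty, UnitPrice} — a partial dependency, so 2NF is violated.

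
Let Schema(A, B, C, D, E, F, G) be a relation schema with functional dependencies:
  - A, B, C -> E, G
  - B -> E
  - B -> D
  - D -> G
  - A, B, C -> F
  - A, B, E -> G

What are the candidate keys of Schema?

No FD produces {A, B, C}, so they must be in every candidate key.
{A, B, C} is a candidate key since {A, B, C}⁺ = {A, B, C, D, E, F, G} covers every attribute.
No smaller or unrelated set reaches every attribute, so there are no other keys.

{A, B, C}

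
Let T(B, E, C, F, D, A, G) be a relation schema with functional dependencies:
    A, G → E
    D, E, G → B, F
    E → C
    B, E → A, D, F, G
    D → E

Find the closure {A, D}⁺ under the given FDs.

Start with {A, D}.
D → E applies; add {E} → now {A, D, E}.
E → C applies; add {C} → now {A, C, D, E}.
No further FD applies.

{A, C, D, E}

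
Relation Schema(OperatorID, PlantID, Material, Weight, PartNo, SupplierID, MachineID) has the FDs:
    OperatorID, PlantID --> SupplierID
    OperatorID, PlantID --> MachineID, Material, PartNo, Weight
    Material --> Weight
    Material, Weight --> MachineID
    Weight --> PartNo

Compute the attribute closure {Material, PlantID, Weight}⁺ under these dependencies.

{MachineID, Material, PartNo, PlantID, Weight}

Start with {Material, PlantID, Weight}.
Material, Weight --> MachineID applies; add {MachineID} → now {MachineID, Material, PlantID, Weight}.
Weight --> PartNo applies; add {PartNo} → now {MachineID, Material, PartNo, PlantID, Weight}.
No further FD applies.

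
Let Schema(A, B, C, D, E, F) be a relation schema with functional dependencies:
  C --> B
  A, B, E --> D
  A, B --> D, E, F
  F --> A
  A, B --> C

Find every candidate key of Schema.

{A, B}, {A, C}, {B, F}, {C, F}

{A, B}⁺ = {A, B, C, D, E, F} — all of the relation — so {A, B} is a candidate key.
{A, C}⁺ = {A, B, C, D, E, F} — all of the relation — so {A, C} is a candidate key.
{B, F}⁺ = {A, B, C, D, E, F} — all of the relation — so {B, F} is a candidate key.
{C, F}⁺ = {A, B, C, D, E, F} — all of the relation — so {C, F} is a candidate key.
These are minimal and exhaustive — every other superkey contains one of them.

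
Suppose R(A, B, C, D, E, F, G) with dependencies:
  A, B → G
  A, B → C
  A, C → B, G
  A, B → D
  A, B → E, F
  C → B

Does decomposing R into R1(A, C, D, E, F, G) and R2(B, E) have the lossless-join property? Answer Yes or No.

No

R1 ∩ R2 = {E}; its closure under F is {E}.
R1 ⊄ {E} and R2 ⊄ {E}, so the split is lossy.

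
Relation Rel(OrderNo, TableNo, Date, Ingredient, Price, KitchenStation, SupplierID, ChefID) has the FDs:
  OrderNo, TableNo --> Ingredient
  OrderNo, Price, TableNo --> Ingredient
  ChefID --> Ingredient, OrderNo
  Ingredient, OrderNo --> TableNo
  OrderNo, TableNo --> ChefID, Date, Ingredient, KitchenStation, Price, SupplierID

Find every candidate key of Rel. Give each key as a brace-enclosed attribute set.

{ChefID}, {Ingredient, OrderNo}, {OrderNo, TableNo}

{ChefID} is a candidate key since {ChefID}⁺ = {ChefID, Date, Ingredient, KitchenStation, OrderNo, Price, SupplierID, TableNo} covers every attribute.
{Ingredient, OrderNo} is a candidate key since {Ingredient, OrderNo}⁺ = {ChefID, Date, Ingredient, KitchenStation, OrderNo, Price, SupplierID, TableNo} covers every attribute.
{OrderNo, TableNo} is a candidate key since {OrderNo, TableNo}⁺ = {ChefID, Date, Ingredient, KitchenStation, OrderNo, Price, SupplierID, TableNo} covers every attribute.
These are minimal and exhaustive — every other superkey contains one of them.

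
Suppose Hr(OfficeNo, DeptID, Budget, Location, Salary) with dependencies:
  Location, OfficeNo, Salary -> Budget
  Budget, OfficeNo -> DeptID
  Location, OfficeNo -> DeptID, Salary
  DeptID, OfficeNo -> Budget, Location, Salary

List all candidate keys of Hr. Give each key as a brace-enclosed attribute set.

Attributes never on any right-hand side: {OfficeNo} — every candidate key must contain it.
{Budget, OfficeNo} is a candidate key since {Budget, OfficeNo}⁺ = {Budget, DeptID, Location, OfficeNo, Salary} covers every attribute.
{DeptID, OfficeNo} is a candidate key since {DeptID, OfficeNo}⁺ = {Budget, DeptID, Location, OfficeNo, Salary} covers every attribute.
{Location, OfficeNo} is a candidate key since {Location, OfficeNo}⁺ = {Budget, DeptID, Location, OfficeNo, Salary} covers every attribute.
Any other superkey properly contains one of these, so there are no further candidate keys.

{Budget, OfficeNo}, {DeptID, OfficeNo}, {Location, OfficeNo}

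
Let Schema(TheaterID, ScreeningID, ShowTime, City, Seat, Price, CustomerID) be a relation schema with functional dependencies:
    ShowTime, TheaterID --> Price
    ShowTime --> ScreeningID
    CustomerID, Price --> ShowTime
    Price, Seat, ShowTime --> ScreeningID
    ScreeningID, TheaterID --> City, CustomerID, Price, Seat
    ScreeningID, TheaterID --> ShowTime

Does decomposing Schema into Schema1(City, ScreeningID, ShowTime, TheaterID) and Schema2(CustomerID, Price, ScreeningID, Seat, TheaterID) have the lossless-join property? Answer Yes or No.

The shared attributes are {ScreeningID, TheaterID} and {ScreeningID, TheaterID}⁺ = {City, CustomerID, Price, ScreeningID, Seat, ShowTime, TheaterID}.
This includes all of Schema1, so the common attributes are a superkey of Schema1 — the join is lossless.

Yes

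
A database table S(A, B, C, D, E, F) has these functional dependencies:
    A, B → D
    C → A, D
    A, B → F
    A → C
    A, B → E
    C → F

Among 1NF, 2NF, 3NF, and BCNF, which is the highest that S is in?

1NF

Candidate keys: {A, B}, {B, C}. Prime attributes: {A, B, C}.
C → A, D breaks BCNF: {C}⁺ = {A, C, D, F}, so {C} is not a superkey.
C → A, D has non-prime {D} on the right and a non-superkey on the left, so 3NF fails.
Since {A} ⊂ {A, B} and {A}⁺ ⊇ {D, F} with {D, F} non-prime, there is a partial dependency; 2NF fails.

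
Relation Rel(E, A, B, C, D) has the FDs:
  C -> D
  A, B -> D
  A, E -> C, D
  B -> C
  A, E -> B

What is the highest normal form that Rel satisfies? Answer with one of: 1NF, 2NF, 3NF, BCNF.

Candidate key: {A, E}. Prime attributes: {A, E}.
For C -> D we have {C}⁺ = {C, D}; {C} is not a superkey, so BCNF fails.
C -> D has non-prime {D} on the right and a non-superkey on the left, so 3NF fails.
No proper subset of a key has a non-prime attribute in its closure, so there is no partial dependency; 2NF holds.

2NF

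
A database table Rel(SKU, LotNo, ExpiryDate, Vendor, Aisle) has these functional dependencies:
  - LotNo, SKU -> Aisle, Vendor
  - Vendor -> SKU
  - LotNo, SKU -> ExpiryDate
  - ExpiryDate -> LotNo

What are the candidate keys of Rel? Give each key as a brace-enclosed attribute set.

{ExpiryDate, SKU}⁺ = {Aisle, ExpiryDate, LotNo, SKU, Vendor}, which is every attribute, so {ExpiryDate, SKU} is a candidate key.
{ExpiryDate, Vendor}⁺ = {Aisle, ExpiryDate, LotNo, SKU, Vendor}, which is every attribute, so {ExpiryDate, Vendor} is a candidate key.
{LotNo, SKU}⁺ = {Aisle, ExpiryDate, LotNo, SKU, Vendor}, which is every attribute, so {LotNo, SKU} is a candidate key.
{LotNo, Vendor}⁺ = {Aisle, ExpiryDate, LotNo, SKU, Vendor}, which is every attribute, so {LotNo, Vendor} is a candidate key.
Any other superkey properly contains one of these, so there are no further candidate keys.

{ExpiryDate, SKU}, {ExpiryDate, Vendor}, {LotNo, SKU}, {LotNo, Vendor}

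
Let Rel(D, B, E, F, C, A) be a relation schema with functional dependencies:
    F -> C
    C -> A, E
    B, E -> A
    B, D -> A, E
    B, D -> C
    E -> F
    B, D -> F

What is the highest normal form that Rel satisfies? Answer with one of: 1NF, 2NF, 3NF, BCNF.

Candidate key: {B, D}. Prime attributes: {B, D}.
F -> C breaks BCNF: {F}⁺ = {A, C, E, F}, so {F} is not a superkey.
F -> C determines the non-prime attribute {C} from a non-superkey — 3NF is violated.
No non-prime attribute depends on a proper subset of any candidate key, so 2NF holds.

2NF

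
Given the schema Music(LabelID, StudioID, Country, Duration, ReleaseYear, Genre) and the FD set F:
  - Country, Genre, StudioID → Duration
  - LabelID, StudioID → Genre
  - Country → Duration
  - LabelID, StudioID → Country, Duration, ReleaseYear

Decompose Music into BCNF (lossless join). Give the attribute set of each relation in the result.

Candidate key of the original relation: {LabelID, StudioID}.
{Country, Duration, Genre, LabelID, ReleaseYear, StudioID}: {Country, Genre, StudioID} determines {Country, Duration, Genre, StudioID} here but is not a superkey — split on Country, Genre, StudioID → Duration, giving {Country, Duration, Genre, StudioID} and {Country, Genre, LabelID, ReleaseYear, StudioID}.
{Country, Duration, Genre, StudioID}: {Country} determines {Country, Duration} here but is not a superkey — split on Country → Duration, giving {Country, Duration} and {Country, Genre, StudioID}.
{Country, Duration} is in BCNF.
{Country, Genre, StudioID} is in BCNF.
{Country, Genre, LabelID, ReleaseYear, StudioID} is in BCNF.

{Country, Duration}; {Country, Genre, LabelID, ReleaseYear, StudioID}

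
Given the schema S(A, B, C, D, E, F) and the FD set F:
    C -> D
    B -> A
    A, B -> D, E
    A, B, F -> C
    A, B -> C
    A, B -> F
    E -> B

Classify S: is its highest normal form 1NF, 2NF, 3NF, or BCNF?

2NF

Candidate keys: {B}, {E}. Prime attributes: {B, E}.
C -> D: {C}⁺ = {C, D}, which is not all of the attributes, so the left side is not a superkey — BCNF is violated.
C -> D determines the non-prime attribute {D} from a non-superkey — 3NF is violated.
Every candidate key is a single attribute, so no partial dependency is possible; 2NF holds.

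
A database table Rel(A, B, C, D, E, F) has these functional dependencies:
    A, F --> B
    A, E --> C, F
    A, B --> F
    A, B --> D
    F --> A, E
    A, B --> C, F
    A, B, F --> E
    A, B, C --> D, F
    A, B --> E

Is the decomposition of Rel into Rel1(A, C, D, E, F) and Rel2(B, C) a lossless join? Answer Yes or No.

Common attributes: {C}; their closure is {C}.
The closure covers neither Rel1 nor Rel2 entirely; the join is not lossless.

No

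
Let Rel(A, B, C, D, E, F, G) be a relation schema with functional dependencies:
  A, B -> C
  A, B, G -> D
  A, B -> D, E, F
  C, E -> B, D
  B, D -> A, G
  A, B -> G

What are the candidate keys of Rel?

{A, B}⁺ = {A, B, C, D, E, F, G} — all of the relation — so {A, B} is a candidate key.
{B, D}⁺ = {A, B, C, D, E, F, G} — all of the relation — so {B, D} is a candidate key.
{C, E}⁺ = {A, B, C, D, E, F, G} — all of the relation — so {C, E} is a candidate key.
Any other superkey properly contains one of these, so there are no further candidate keys.

{A, B}, {B, D}, {C, E}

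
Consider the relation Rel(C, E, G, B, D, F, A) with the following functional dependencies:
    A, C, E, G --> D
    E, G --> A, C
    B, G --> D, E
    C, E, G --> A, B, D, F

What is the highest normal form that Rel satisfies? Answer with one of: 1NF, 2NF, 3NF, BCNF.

Candidate keys: {B, G}, {E, G}. Prime attributes: {B, E, G}.
The left-hand side of every FD is a superkey, so BCNF is satisfied.

BCNF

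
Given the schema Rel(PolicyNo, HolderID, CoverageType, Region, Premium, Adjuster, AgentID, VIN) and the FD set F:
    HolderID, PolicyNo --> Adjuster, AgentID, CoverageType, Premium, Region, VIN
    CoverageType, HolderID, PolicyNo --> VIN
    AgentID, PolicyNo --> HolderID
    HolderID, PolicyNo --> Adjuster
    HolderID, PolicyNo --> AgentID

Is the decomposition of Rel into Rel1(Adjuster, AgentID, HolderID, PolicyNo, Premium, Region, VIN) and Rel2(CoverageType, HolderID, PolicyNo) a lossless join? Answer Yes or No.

Common attributes: {HolderID, PolicyNo}; their closure is {Adjuster, AgentID, CoverageType, HolderID, PolicyNo, Premium, Region, VIN}.
This includes all of Rel1, so the common attributes are a superkey of Rel1 — the join is lossless.

Yes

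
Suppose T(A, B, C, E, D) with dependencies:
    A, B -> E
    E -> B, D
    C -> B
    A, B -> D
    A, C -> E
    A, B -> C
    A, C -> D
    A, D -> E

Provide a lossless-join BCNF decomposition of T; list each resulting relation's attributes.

{A, C, E}; {B, D, E}

Candidate keys of the original relation: {A, B}, {A, C}, {A, D}, {A, E}.
In {A, B, C, D, E}, {E} is not a superkey ({E}⁺ restricted to this set is {B, D, E}), so split on E -> B, D into {B, D, E} and {A, C, E}.
{B, D, E} has no BCNF violation.
{A, C, E} has no BCNF violation.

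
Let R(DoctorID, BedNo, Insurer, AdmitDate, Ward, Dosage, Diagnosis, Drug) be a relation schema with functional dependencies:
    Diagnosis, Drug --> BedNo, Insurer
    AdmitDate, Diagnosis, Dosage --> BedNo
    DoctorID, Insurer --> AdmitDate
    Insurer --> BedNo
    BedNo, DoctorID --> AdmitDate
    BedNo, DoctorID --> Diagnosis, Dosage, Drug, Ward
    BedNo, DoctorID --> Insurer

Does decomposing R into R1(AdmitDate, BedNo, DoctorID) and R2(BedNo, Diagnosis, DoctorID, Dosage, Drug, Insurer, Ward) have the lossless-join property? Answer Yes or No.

The shared attributes are {BedNo, DoctorID} and {BedNo, DoctorID}⁺ = {AdmitDate, BedNo, Diagnosis, DoctorID, Dosage, Drug, Insurer, Ward}.
Since R1 ⊆ {AdmitDate, BedNo, Diagnosis, DoctorID, Dosage, Drug, Insurer, Ward}, the intersection is a superkey of R1; the decomposition is lossless.

Yes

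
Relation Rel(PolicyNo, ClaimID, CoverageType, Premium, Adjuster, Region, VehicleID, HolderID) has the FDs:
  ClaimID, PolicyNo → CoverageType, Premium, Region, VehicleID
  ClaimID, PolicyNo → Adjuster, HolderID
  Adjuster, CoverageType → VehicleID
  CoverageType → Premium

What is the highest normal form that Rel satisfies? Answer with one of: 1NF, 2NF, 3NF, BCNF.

2NF

Candidate key: {ClaimID, PolicyNo}. Prime attributes: {ClaimID, PolicyNo}.
Adjuster, CoverageType → VehicleID breaks BCNF: {Adjuster, CoverageType}⁺ = {Adjuster, CoverageType, Premium, VehicleID}, so {Adjuster, CoverageType} is not a superkey.
Adjuster, CoverageType → VehicleID has non-prime {VehicleID} on the right and a non-superkey on the left, so 3NF fails.
No proper subset of a key has a non-prime attribute in its closure, so there is no partial dependency; 2NF holds.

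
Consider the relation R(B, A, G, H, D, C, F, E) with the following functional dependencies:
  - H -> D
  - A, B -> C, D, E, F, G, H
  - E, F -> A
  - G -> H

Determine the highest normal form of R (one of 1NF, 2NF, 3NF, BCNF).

Candidate keys: {A, B}, {B, E, F}. Prime attributes: {A, B, E, F}.
H -> D: {H}⁺ = {D, H}, which is not all of the attributes, so the left side is not a superkey — BCNF is violated.
H -> D has non-prime {D} on the right and a non-superkey on the left, so 3NF fails.
No proper subset of a key has a non-prime attribute in its closure, so there is no partial dependency; 2NF holds.

2NF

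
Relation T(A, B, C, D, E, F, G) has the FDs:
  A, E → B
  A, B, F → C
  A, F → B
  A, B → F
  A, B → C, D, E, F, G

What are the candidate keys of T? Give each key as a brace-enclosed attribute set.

No FD produces {A}, so it must be in every candidate key.
Closure of {A, B} is {A, B, C, D, E, F, G}, the whole schema; {A, B} is a candidate key.
Closure of {A, E} is {A, B, C, D, E, F, G}, the whole schema; {A, E} is a candidate key.
Closure of {A, F} is {A, B, C, D, E, F, G}, the whole schema; {A, F} is a candidate key.
Any other superkey properly contains one of these, so there are no further candidate keys.

{A, B}, {A, E}, {A, F}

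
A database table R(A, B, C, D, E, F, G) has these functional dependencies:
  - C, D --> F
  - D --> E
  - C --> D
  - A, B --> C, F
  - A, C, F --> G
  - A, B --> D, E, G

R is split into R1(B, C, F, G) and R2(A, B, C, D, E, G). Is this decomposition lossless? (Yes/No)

Yes

The shared attributes are {B, C, G} and {B, C, G}⁺ = {B, C, D, E, F, G}.
Since R1 ⊆ {B, C, D, E, F, G}, the intersection is a superkey of R1; the decomposition is lossless.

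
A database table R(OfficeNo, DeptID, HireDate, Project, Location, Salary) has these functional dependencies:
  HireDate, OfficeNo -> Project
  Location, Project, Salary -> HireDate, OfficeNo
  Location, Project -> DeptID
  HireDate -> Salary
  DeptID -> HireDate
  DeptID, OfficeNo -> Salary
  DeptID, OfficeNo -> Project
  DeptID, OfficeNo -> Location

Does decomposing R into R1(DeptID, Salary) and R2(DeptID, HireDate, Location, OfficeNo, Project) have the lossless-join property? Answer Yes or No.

Yes

Common attributes: {DeptID}; their closure is {DeptID, HireDate, Salary}.
This includes all of R1, so the common attributes are a superkey of R1 — the join is lossless.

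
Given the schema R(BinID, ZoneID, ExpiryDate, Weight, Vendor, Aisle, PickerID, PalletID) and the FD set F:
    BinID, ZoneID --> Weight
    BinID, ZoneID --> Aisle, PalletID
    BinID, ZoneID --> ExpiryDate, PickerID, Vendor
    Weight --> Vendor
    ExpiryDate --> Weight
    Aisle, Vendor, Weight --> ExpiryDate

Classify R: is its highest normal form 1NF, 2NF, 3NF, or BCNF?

2NF

Candidate key: {BinID, ZoneID}. Prime attributes: {BinID, ZoneID}.
Weight --> Vendor breaks BCNF: {Weight}⁺ = {Vendor, Weight}, so {Weight} is not a superkey.
Weight --> Vendor has non-prime {Vendor} on the right and a non-superkey on the left, so 3NF fails.
No proper subset of a key has a non-prime attribute in its closure, so there is no partial dependency; 2NF holds.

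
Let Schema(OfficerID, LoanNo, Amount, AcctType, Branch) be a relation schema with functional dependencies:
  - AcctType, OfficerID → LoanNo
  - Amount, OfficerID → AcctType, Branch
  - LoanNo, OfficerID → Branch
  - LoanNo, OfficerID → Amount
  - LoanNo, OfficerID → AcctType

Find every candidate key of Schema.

{AcctType, OfficerID}, {Amount, OfficerID}, {LoanNo, OfficerID}

No FD produces {OfficerID}, so it must be in every candidate key.
{AcctType, OfficerID}⁺ = {AcctType, Amount, Branch, LoanNo, OfficerID}, which is every attribute, so {AcctType, OfficerID} is a candidate key.
{Amount, OfficerID}⁺ = {AcctType, Amount, Branch, LoanNo, OfficerID}, which is every attribute, so {Amount, OfficerID} is a candidate key.
{LoanNo, OfficerID}⁺ = {AcctType, Amount, Branch, LoanNo, OfficerID}, which is every attribute, so {LoanNo, OfficerID} is a candidate key.
No proper subset of any of these is a key, and no other minimal superkey exists.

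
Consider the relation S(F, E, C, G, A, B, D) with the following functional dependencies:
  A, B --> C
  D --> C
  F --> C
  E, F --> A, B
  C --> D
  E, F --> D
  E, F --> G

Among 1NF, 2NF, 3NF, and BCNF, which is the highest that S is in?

1NF

Candidate key: {E, F}. Prime attributes: {E, F}.
For A, B --> C we have {A, B}⁺ = {A, B, C, D}; {A, B} is not a superkey, so BCNF fails.
A, B --> C has non-prime {C} on the right and a non-superkey on the left, so 3NF fails.
{F} is a proper subset of the key {E, F}, and {F}⁺ contains the non-prime attributes {C, D} — a partial dependency, so 2NF is violated.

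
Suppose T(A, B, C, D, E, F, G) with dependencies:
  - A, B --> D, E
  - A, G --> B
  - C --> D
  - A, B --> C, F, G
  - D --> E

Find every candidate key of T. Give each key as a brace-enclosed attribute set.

Attributes never on any right-hand side: {A} — every candidate key must contain it.
{A, B}⁺ = {A, B, C, D, E, F, G} — all of the relation — so {A, B} is a candidate key.
{A, G}⁺ = {A, B, C, D, E, F, G} — all of the relation — so {A, G} is a candidate key.
Any other superkey properly contains one of these, so there are no further candidate keys.

{A, B}, {A, G}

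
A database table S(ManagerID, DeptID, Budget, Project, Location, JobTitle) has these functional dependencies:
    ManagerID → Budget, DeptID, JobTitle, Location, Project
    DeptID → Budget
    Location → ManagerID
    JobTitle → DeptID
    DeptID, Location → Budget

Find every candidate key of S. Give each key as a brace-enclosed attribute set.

{Location}⁺ = {Budget, DeptID, JobTitle, Location, ManagerID, Project} — all of the relation — so {Location} is a candidate key.
{ManagerID}⁺ = {Budget, DeptID, JobTitle, Location, ManagerID, Project} — all of the relation — so {ManagerID} is a candidate key.
No proper subset of any of these is a key, and no other minimal superkey exists.

{Location}, {ManagerID}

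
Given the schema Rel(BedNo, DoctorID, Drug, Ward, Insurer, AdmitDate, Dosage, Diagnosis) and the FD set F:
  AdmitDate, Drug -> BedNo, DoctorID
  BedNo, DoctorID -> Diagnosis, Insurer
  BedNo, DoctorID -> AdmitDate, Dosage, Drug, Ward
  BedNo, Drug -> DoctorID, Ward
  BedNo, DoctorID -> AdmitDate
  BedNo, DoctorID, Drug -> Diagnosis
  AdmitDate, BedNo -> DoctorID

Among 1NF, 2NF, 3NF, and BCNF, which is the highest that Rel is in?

BCNF

Candidate keys: {AdmitDate, BedNo}, {AdmitDate, Drug}, {BedNo, DoctorID}, {BedNo, Drug}. Prime attributes: {AdmitDate, BedNo, DoctorID, Drug}.
Every FD has a superkey on the left, so the relation is in BCNF.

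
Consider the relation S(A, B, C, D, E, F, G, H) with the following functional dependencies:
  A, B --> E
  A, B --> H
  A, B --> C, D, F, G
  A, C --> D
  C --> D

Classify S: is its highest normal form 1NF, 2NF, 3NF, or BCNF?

2NF

Candidate key: {A, B}. Prime attributes: {A, B}.
For A, C --> D we have {A, C}⁺ = {A, C, D}; {A, C} is not a superkey, so BCNF fails.
A, C --> D has non-prime {D} on the right and a non-superkey on the left, so 3NF fails.
Checking every proper subset of each key, none determines a non-prime attribute — 2NF is satisfied.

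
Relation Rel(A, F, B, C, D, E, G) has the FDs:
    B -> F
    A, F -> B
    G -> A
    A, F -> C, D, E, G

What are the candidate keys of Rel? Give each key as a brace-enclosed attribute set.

{A, B}, {A, F}, {B, G}, {F, G}

{A, B}⁺ = {A, B, C, D, E, F, G} — all of the relation — so {A, B} is a candidate key.
{A, F}⁺ = {A, B, C, D, E, F, G} — all of the relation — so {A, F} is a candidate key.
{B, G}⁺ = {A, B, C, D, E, F, G} — all of the relation — so {B, G} is a candidate key.
{F, G}⁺ = {A, B, C, D, E, F, G} — all of the relation — so {F, G} is a candidate key.
No proper subset of any of these is a key, and no other minimal superkey exists.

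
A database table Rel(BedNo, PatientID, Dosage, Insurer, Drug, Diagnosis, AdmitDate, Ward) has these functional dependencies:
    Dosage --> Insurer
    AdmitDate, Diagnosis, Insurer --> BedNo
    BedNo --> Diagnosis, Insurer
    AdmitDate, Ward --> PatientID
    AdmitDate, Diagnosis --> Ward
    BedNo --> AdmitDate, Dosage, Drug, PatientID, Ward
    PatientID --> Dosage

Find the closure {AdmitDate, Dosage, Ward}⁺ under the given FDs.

{AdmitDate, Dosage, Insurer, PatientID, Ward}

Start with {AdmitDate, Dosage, Ward}.
Dosage --> Insurer applies; add {Insurer} → now {AdmitDate, Dosage, Insurer, Ward}.
AdmitDate, Ward --> PatientID applies; add {PatientID} → now {AdmitDate, Dosage, Insurer, PatientID, Ward}.
No further FD applies.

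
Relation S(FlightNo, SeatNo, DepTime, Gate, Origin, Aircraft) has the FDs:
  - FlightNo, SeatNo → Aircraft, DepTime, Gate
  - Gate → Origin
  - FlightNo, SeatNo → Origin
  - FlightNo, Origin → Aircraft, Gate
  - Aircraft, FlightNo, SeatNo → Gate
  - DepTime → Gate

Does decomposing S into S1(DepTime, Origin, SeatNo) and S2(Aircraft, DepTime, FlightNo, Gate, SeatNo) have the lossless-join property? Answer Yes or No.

Common attributes: {DepTime, SeatNo}; their closure is {DepTime, Gate, Origin, SeatNo}.
Since S1 ⊆ {DepTime, Gate, Origin, SeatNo}, the intersection is a superkey of S1; the decomposition is lossless.

Yes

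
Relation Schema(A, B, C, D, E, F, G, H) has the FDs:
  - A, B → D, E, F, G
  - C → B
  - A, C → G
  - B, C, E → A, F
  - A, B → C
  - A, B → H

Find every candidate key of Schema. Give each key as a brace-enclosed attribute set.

{A, B}, {A, C}, {C, E}

{A, B}⁺ = {A, B, C, D, E, F, G, H} — all of the relation — so {A, B} is a candidate key.
{A, C}⁺ = {A, B, C, D, E, F, G, H} — all of the relation — so {A, C} is a candidate key.
{C, E}⁺ = {A, B, C, D, E, F, G, H} — all of the relation — so {C, E} is a candidate key.
These are minimal and exhaustive — every other superkey contains one of them.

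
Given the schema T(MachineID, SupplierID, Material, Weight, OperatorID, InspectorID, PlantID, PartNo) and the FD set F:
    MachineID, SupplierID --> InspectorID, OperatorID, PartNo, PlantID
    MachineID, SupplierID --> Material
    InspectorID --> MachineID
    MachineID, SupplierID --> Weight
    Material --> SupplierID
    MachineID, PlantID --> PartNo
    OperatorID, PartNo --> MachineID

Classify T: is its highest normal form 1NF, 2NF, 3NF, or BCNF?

3NF

Candidate keys: {InspectorID, Material}, {InspectorID, SupplierID}, {MachineID, Material}, {MachineID, SupplierID}, {Material, OperatorID, PartNo}, {OperatorID, PartNo, SupplierID}. Prime attributes: {InspectorID, MachineID, Material, OperatorID, PartNo, SupplierID}.
InspectorID --> MachineID breaks BCNF: {InspectorID}⁺ = {InspectorID, MachineID}, so {InspectorID} is not a superkey.
Since {MachineID} ⊆ prime attributes and every other non-superkey FD also has a prime right side, the schema is in 3NF.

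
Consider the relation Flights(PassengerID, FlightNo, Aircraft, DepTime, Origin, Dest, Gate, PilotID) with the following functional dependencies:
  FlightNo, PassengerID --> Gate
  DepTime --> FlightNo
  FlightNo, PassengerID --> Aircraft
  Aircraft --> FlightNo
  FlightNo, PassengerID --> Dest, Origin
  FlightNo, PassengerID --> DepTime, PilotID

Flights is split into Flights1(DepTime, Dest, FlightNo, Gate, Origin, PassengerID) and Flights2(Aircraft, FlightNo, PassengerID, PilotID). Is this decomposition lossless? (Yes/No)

Yes

Flights1 ∩ Flights2 = {FlightNo, PassengerID}; its closure under F is {Aircraft, DepTime, Dest, FlightNo, Gate, Origin, PassengerID, PilotID}.
This includes all of Flights1, so the common attributes are a superkey of Flights1 — the join is lossless.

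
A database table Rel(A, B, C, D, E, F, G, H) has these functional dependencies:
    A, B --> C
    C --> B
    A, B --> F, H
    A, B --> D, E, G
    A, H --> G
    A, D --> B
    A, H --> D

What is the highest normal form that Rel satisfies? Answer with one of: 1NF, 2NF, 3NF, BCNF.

Candidate keys: {A, B}, {A, C}, {A, D}, {A, H}. Prime attributes: {A, B, C, D, H}.
C --> B: {C}⁺ = {B, C}, which is not all of the attributes, so the left side is not a superkey — BCNF is violated.
Since {B} ⊆ prime attributes and every other non-superkey FD also has a prime right side, the schema is in 3NF.

3NF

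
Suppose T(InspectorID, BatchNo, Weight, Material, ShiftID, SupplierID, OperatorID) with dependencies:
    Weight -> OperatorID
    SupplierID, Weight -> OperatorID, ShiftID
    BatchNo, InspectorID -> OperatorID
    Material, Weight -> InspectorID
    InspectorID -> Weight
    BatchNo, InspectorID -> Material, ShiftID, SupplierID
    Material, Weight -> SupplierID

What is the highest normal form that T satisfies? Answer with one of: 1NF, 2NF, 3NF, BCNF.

1NF

Candidate keys: {BatchNo, InspectorID}, {BatchNo, Material, Weight}. Prime attributes: {BatchNo, InspectorID, Material, Weight}.
Weight -> OperatorID: {Weight}⁺ = {OperatorID, Weight}, which is not all of the attributes, so the left side is not a superkey — BCNF is violated.
Weight -> OperatorID has non-prime {OperatorID} on the right and a non-superkey on the left, so 3NF fails.
The proper key subset {InspectorID} of {BatchNo, InspectorID} determines non-prime {OperatorID}, so the relation is not even in 2NF.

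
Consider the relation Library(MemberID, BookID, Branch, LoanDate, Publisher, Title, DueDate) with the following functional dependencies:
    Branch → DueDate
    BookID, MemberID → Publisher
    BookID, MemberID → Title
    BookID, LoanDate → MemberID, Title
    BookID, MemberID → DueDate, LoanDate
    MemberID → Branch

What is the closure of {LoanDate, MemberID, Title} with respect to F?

Start with {LoanDate, MemberID, Title}.
MemberID → Branch applies; add {Branch} → now {Branch, LoanDate, MemberID, Title}.
Branch → DueDate applies; add {DueDate} → now {Branch, DueDate, LoanDate, MemberID, Title}.
No further FD applies.

{Branch, DueDate, LoanDate, MemberID, Title}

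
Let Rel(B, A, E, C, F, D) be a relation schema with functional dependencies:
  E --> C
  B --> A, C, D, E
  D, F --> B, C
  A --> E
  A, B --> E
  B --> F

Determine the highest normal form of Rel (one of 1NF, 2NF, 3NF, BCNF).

Candidate keys: {B}, {D, F}. Prime attributes: {B, D, F}.
E --> C breaks BCNF: {E}⁺ = {C, E}, so {E} is not a superkey.
E --> C has non-prime {C} on the right and a non-superkey on the left, so 3NF fails.
Checking every proper subset of each key, none determines a non-prime attribute — 2NF is satisfied.

2NF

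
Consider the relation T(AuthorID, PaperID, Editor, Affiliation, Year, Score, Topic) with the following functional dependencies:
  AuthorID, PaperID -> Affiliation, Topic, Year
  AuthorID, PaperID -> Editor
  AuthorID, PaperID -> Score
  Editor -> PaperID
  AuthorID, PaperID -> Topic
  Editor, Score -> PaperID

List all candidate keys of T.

{AuthorID, Editor}, {AuthorID, PaperID}

{AuthorID} never appears on the right of any FD, so every key must include it.
{AuthorID, Editor}⁺ = {Affiliation, AuthorID, Editor, PaperID, Score, Topic, Year}, which is every attribute, so {AuthorID, Editor} is a candidate key.
{AuthorID, PaperID}⁺ = {Affiliation, AuthorID, Editor, PaperID, Score, Topic, Year}, which is every attribute, so {AuthorID, PaperID} is a candidate key.
These are minimal and exhaustive — every other superkey contains one of them.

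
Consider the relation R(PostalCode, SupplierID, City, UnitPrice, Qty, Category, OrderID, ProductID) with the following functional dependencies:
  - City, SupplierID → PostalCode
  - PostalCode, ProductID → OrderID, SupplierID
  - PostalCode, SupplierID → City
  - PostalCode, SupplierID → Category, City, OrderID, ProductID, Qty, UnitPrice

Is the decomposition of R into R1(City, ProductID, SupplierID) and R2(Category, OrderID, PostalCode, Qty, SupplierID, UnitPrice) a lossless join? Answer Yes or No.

No

The shared attributes are {SupplierID} and {SupplierID}⁺ = {SupplierID}.
R1 ⊄ {SupplierID} and R2 ⊄ {SupplierID}, so the split is lossy.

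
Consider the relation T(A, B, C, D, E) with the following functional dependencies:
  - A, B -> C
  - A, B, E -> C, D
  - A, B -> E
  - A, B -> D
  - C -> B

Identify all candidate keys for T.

{A, B}, {A, C}

Attributes never on any right-hand side: {A} — every candidate key must contain it.
{A, B} is a candidate key since {A, B}⁺ = {A, B, C, D, E} covers every attribute.
{A, C} is a candidate key since {A, C}⁺ = {A, B, C, D, E} covers every attribute.
Any other superkey properly contains one of these, so there are no further candidate keys.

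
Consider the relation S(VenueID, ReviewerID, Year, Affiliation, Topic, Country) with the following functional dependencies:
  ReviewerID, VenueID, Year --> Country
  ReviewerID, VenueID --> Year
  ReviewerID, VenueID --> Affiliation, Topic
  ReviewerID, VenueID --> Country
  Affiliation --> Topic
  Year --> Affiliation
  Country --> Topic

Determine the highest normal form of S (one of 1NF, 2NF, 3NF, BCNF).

2NF

Candidate key: {ReviewerID, VenueID}. Prime attributes: {ReviewerID, VenueID}.
Affiliation --> Topic breaks BCNF: {Affiliation}⁺ = {Affiliation, Topic}, so {Affiliation} is not a superkey.
Because {Topic} is non-prime and the left side of Affiliation --> Topic is not a superkey, the relation is not in 3NF.
No non-prime attribute depends on a proper subset of any candidate key, so 2NF holds.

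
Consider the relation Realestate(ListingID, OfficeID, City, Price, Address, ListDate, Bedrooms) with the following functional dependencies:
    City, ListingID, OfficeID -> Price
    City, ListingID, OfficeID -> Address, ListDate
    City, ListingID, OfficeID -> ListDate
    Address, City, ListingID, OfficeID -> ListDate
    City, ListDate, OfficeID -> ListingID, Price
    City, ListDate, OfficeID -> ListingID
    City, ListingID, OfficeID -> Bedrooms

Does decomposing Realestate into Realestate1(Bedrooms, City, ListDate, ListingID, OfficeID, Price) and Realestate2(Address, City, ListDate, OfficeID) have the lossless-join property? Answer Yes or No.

Yes

Realestate1 ∩ Realestate2 = {City, ListDate, OfficeID}; its closure under F is {Address, Bedrooms, City, ListDate, ListingID, OfficeID, Price}.
Realestate1 is contained in that closure, so Realestate1 ∩ Realestate2 -> Realestate1 holds and the join is lossless.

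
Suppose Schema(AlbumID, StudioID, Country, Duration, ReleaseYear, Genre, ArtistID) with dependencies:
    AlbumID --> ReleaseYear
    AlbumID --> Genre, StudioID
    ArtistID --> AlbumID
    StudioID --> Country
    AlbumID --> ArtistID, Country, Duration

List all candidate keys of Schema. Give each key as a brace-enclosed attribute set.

{AlbumID}⁺ = {AlbumID, ArtistID, Country, Duration, Genre, ReleaseYear, StudioID}, which is every attribute, so {AlbumID} is a candidate key.
{ArtistID}⁺ = {AlbumID, ArtistID, Country, Duration, Genre, ReleaseYear, StudioID}, which is every attribute, so {ArtistID} is a candidate key.
These are minimal and exhaustive — every other superkey contains one of them.

{AlbumID}, {ArtistID}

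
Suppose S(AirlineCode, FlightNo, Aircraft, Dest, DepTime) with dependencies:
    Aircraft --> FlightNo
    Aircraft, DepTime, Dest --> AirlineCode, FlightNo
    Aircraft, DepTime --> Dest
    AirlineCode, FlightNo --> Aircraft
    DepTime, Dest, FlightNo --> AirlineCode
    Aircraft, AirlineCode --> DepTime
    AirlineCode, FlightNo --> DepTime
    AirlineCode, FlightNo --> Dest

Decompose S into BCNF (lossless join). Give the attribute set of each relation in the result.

{Aircraft, AirlineCode, DepTime, Dest}; {Aircraft, FlightNo}

Candidate keys of the original relation: {Aircraft, AirlineCode}, {Aircraft, DepTime}, {AirlineCode, FlightNo}, {DepTime, Dest, FlightNo}.
Within {Aircraft, AirlineCode, DepTime, Dest, FlightNo}: {Aircraft}⁺ ∩ {Aircraft, AirlineCode, DepTime, Dest, FlightNo} = {Aircraft, FlightNo}, not the whole set, so Aircraft --> FlightNo violates BCNF; decompose into {Aircraft, FlightNo} and {Aircraft, AirlineCode, DepTime, Dest}.
{Aircraft, FlightNo} has no BCNF violation.
{Aircraft, AirlineCode, DepTime, Dest} has no BCNF violation.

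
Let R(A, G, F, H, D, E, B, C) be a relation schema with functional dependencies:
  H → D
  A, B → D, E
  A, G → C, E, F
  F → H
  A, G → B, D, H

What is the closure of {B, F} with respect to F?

Start with {B, F}.
F → H applies; add {H} → now {B, F, H}.
H → D applies; add {D} → now {B, D, F, H}.
No further FD applies.

{B, D, F, H}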